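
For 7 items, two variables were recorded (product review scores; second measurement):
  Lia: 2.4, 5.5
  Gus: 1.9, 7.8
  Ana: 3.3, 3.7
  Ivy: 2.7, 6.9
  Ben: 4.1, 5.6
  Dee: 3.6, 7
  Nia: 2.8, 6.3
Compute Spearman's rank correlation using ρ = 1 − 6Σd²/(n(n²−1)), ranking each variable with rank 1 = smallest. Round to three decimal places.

-0.286

Ranks of variable 1: 2, 1, 5, 3, 7, 6, 4
Ranks of variable 2: 2, 7, 1, 5, 3, 6, 4
d = r₁ − r₂: 0, -6, 4, -2, 4, 0, 0
d²: 0, 36, 16, 4, 16, 0, 0; Σd² = 72
ρ = 1 − 6·72/(7·48) = 1 − 432/336 = -0.286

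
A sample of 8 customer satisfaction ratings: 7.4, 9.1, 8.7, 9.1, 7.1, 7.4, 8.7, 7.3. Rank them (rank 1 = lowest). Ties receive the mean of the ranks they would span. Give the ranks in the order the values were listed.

3.5, 7.5, 5.5, 7.5, 1, 3.5, 5.5, 2

Sorted (ascending): 7.1, 7.3, 7.4, 7.4, 8.7, 8.7, 9.1, 9.1
The 2 values of 7.4 occupy positions 3–4 → average rank (3+4)/2 = 3.5.
The 2 values of 8.7 occupy positions 5–6 → average rank (5+6)/2 = 5.5.
The 2 values of 9.1 occupy positions 7–8 → average rank (7+8)/2 = 7.5.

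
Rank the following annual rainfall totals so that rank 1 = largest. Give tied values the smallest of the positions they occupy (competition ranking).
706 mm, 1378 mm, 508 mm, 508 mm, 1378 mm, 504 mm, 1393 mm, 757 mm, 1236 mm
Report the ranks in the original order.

6, 2, 7, 7, 2, 9, 1, 5, 4

Sorted (descending): 1393, 1378, 1378, 1236, 757, 706, 508, 508, 504
The 2 values of 1378 occupy positions 2–3 → each gets rank 2.
The 2 values of 508 occupy positions 7–8 → each gets rank 7.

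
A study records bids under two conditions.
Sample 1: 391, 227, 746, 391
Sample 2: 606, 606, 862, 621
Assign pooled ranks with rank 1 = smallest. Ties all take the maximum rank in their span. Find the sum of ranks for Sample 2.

24

Sorted (ascending): 227, 391, 391, 606, 606, 621, 746, 862
The 2 values of 391 occupy positions 2–3 → each gets rank 3.
The 2 values of 606 occupy positions 4–5 → each gets rank 5.
Sample 2 values → pooled ranks: 606→5, 606→5, 862→8, 621→6
Rank sum = 5 + 5 + 8 + 6 = 24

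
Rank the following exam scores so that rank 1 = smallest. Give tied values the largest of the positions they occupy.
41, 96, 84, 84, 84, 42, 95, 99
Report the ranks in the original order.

Sorted (ascending): 41, 42, 84, 84, 84, 95, 96, 99
The 3 values of 84 occupy positions 3–5 → each gets rank 5.

1, 7, 5, 5, 5, 2, 6, 8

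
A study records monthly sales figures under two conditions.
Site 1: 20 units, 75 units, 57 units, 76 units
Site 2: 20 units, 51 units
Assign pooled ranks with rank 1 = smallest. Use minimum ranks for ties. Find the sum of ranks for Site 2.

Sorted (ascending): 20, 20, 51, 57, 75, 76
The 2 values of 20 occupy positions 1–2 → each gets rank 1.
Site 2 values → pooled ranks: 20→1, 51→3
Rank sum = 1 + 3 = 4

4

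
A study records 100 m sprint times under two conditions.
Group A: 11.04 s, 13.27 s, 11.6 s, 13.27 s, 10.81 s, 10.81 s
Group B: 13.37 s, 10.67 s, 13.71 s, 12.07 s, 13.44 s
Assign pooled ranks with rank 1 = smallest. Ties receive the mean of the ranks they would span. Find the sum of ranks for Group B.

Sorted (ascending): 10.67, 10.81, 10.81, 11.04, 11.6, 12.07, 13.27, 13.27, 13.37, 13.44, 13.71
The 2 values of 10.81 occupy positions 2–3 → average rank (2+3)/2 = 2.5.
The 2 values of 13.27 occupy positions 7–8 → average rank (7+8)/2 = 7.5.
Group B values → pooled ranks: 13.37→9, 10.67→1, 13.71→11, 12.07→6, 13.44→10
Rank sum = 9 + 1 + 11 + 6 + 10 = 37

37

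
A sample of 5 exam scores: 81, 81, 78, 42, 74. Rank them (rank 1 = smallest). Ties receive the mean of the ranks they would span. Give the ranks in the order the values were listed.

4.5, 4.5, 3, 1, 2

Sorted (ascending): 42, 74, 78, 81, 81
The 2 values of 81 occupy positions 4–5 → average rank (4+5)/2 = 4.5.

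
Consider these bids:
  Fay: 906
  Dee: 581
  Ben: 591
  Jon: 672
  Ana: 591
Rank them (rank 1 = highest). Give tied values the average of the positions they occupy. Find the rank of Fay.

Sorted (descending): 906, 672, 591, 591, 581
The 2 values of 591 occupy positions 3–4 → average rank (3+4)/2 = 3.5.
Fay has value 906 → rank 1.

1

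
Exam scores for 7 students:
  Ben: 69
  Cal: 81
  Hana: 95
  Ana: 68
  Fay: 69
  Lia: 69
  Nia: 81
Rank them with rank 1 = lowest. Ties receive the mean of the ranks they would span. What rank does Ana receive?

1

Sorted (ascending): 68, 69, 69, 69, 81, 81, 95
The 3 values of 69 occupy positions 2–4 → average rank 3.
The 2 values of 81 occupy positions 5–6 → average rank (5+6)/2 = 5.5.
Ana has value 68 → rank 1.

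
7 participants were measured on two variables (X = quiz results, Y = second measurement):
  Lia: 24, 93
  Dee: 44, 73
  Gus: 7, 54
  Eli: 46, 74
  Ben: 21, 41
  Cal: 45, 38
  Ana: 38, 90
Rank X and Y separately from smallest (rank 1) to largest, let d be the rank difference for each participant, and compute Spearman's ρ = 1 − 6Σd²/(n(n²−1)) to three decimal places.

0.036

Ranks of variable 1: 3, 5, 1, 7, 2, 6, 4
Ranks of variable 2: 7, 4, 3, 5, 2, 1, 6
d = r₁ − r₂: -4, 1, -2, 2, 0, 5, -2
d²: 16, 1, 4, 4, 0, 25, 4; Σd² = 54
ρ = 1 − 6·54/(7·48) = 1 − 324/336 = 0.036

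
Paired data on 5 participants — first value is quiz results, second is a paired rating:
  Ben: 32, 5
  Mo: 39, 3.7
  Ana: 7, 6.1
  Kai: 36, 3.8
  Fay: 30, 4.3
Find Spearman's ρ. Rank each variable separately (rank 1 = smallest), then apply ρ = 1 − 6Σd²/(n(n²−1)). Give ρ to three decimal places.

-0.900

Ranks of variable 1: 3, 5, 1, 4, 2
Ranks of variable 2: 4, 1, 5, 2, 3
d = r₁ − r₂: -1, 4, -4, 2, -1
d²: 1, 16, 16, 4, 1; Σd² = 38
ρ = 1 − 6·38/(5·24) = 1 − 228/120 = -0.900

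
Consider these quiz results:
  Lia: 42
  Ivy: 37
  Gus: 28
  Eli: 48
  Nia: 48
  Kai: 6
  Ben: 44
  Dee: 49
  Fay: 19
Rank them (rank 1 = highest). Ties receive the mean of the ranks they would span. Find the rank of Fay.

Sorted (descending): 49, 48, 48, 44, 42, 37, 28, 19, 6
The 2 values of 48 occupy positions 2–3 → average rank (2+3)/2 = 2.5.
Fay has value 19 → rank 8.

8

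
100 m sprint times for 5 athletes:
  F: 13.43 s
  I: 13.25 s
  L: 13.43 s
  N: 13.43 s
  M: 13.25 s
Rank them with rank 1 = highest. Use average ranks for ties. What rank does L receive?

2

Sorted (descending): 13.43, 13.43, 13.43, 13.25, 13.25
The 3 values of 13.43 occupy positions 1–3 → average rank 2.
The 2 values of 13.25 occupy positions 4–5 → average rank (4+5)/2 = 4.5.
L has value 13.43 s → rank 2.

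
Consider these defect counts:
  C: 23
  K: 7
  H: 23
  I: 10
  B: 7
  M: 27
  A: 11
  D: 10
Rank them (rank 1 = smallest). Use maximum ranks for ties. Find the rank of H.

7

Sorted (ascending): 7, 7, 10, 10, 11, 23, 23, 27
The 2 values of 7 occupy positions 1–2 → each gets rank 2.
The 2 values of 10 occupy positions 3–4 → each gets rank 4.
The 2 values of 23 occupy positions 6–7 → each gets rank 7.
H has value 23 → rank 7.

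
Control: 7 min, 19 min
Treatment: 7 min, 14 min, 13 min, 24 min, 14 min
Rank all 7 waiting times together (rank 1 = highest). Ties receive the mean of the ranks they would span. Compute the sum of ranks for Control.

8.5

Sorted (descending): 24, 19, 14, 14, 13, 7, 7
The 2 values of 14 occupy positions 3–4 → average rank (3+4)/2 = 3.5.
The 2 values of 7 occupy positions 6–7 → average rank (6+7)/2 = 6.5.
Control values → pooled ranks: 7→6.5, 19→2
Rank sum = 6.5 + 2 = 8.5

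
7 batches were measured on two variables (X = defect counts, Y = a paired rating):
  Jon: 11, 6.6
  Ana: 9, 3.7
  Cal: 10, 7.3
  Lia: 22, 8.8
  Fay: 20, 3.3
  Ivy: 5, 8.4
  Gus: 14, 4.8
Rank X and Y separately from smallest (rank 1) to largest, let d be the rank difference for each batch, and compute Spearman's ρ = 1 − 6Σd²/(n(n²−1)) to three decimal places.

-0.036

Ranks of variable 1: 4, 2, 3, 7, 6, 1, 5
Ranks of variable 2: 4, 2, 5, 7, 1, 6, 3
d = r₁ − r₂: 0, 0, -2, 0, 5, -5, 2
d²: 0, 0, 4, 0, 25, 25, 4; Σd² = 58
ρ = 1 − 6·58/(7·48) = 1 − 348/336 = -0.036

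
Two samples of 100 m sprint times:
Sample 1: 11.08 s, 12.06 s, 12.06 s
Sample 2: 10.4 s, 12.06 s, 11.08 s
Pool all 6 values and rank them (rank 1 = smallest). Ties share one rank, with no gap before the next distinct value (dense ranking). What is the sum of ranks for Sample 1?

8

Sorted (ascending): 10.4, 11.08, 11.08, 12.06, 12.06, 12.06
The 2 values of 11.08 share dense rank 2.
The 3 values of 12.06 share dense rank 3.
Remaining distinct values take the next consecutive integers.
Sample 1 values → pooled ranks: 11.08→2, 12.06→3, 12.06→3
Rank sum = 2 + 3 + 3 = 8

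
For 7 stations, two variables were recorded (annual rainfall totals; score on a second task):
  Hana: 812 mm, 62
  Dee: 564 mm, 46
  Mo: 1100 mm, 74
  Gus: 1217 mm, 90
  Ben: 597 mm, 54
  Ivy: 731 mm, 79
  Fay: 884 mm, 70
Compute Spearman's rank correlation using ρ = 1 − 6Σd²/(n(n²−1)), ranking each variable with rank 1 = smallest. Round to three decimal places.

0.786

Ranks of variable 1: 4, 1, 6, 7, 2, 3, 5
Ranks of variable 2: 3, 1, 5, 7, 2, 6, 4
d = r₁ − r₂: 1, 0, 1, 0, 0, -3, 1
d²: 1, 0, 1, 0, 0, 9, 1; Σd² = 12
ρ = 1 − 6·12/(7·48) = 1 − 72/336 = 0.786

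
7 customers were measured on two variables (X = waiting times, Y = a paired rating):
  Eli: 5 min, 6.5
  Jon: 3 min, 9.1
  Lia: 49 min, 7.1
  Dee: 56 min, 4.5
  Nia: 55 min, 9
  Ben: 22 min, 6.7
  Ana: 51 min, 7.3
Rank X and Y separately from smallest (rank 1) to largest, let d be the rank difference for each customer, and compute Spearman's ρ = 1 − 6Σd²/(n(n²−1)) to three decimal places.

Ranks of variable 1: 2, 1, 4, 7, 6, 3, 5
Ranks of variable 2: 2, 7, 4, 1, 6, 3, 5
d = r₁ − r₂: 0, -6, 0, 6, 0, 0, 0
d²: 0, 36, 0, 36, 0, 0, 0; Σd² = 72
ρ = 1 − 6·72/(7·48) = 1 − 432/336 = -0.286

-0.286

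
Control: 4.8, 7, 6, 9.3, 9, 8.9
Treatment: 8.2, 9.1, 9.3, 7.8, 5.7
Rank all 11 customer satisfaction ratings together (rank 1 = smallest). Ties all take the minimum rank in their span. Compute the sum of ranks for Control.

33

Sorted (ascending): 4.8, 5.7, 6, 7, 7.8, 8.2, 8.9, 9, 9.1, 9.3, 9.3
The 2 values of 9.3 occupy positions 10–11 → each gets rank 10.
Control values → pooled ranks: 4.8→1, 7→4, 6→3, 9.3→10, 9→8, 8.9→7
Rank sum = 1 + 4 + 3 + 10 + 8 + 7 = 33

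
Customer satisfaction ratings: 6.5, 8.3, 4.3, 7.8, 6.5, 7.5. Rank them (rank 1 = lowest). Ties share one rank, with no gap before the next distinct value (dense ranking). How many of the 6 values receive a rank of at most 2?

Sorted (ascending): 4.3, 6.5, 6.5, 7.5, 7.8, 8.3
The 2 values of 6.5 share dense rank 2.
Remaining distinct values take the next consecutive integers.
Ranks ≤ 2: {1, 2, 2} → 3 values.

3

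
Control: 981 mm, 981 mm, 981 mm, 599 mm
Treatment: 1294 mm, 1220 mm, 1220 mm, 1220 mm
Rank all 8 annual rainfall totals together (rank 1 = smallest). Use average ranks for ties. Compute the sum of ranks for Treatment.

26

Sorted (ascending): 599, 981, 981, 981, 1220, 1220, 1220, 1294
The 3 values of 981 occupy positions 2–4 → average rank 3.
The 3 values of 1220 occupy positions 5–7 → average rank 6.
Treatment values → pooled ranks: 1294→8, 1220→6, 1220→6, 1220→6
Rank sum = 8 + 6 + 6 + 6 = 26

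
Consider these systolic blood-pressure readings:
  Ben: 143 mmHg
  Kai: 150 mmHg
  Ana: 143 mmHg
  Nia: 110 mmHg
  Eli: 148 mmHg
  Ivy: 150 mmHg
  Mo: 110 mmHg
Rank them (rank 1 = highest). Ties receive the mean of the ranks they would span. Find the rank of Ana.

Sorted (descending): 150, 150, 148, 143, 143, 110, 110
The 2 values of 150 occupy positions 1–2 → average rank (1+2)/2 = 1.5.
The 2 values of 143 occupy positions 4–5 → average rank (4+5)/2 = 4.5.
The 2 values of 110 occupy positions 6–7 → average rank (6+7)/2 = 6.5.
Ana has value 143 mmHg → rank 4.5.

4.5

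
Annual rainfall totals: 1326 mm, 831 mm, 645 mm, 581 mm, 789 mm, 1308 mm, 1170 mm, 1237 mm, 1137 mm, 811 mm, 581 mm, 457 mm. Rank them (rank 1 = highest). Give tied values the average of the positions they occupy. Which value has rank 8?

Sorted (descending): 1326, 1308, 1237, 1170, 1137, 831, 811, 789, 645, 581, 581, 457
The 2 values of 581 occupy positions 10–11 → average rank (10+11)/2 = 10.5.
Rank 8 → value 789.

789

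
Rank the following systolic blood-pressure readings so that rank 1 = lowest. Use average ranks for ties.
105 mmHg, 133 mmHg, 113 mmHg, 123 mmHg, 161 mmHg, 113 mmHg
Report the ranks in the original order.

1, 5, 2.5, 4, 6, 2.5

Sorted (ascending): 105, 113, 113, 123, 133, 161
The 2 values of 113 occupy positions 2–3 → average rank (2+3)/2 = 2.5.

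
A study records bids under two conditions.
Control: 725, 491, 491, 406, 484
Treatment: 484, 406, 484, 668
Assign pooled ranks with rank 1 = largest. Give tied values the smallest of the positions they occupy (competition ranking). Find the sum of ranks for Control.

20

Sorted (descending): 725, 668, 491, 491, 484, 484, 484, 406, 406
The 2 values of 491 occupy positions 3–4 → each gets rank 3.
The 3 values of 484 occupy positions 5–7 → each gets rank 5.
The 2 values of 406 occupy positions 8–9 → each gets rank 8.
Control values → pooled ranks: 725→1, 491→3, 491→3, 406→8, 484→5
Rank sum = 1 + 3 + 3 + 8 + 5 = 20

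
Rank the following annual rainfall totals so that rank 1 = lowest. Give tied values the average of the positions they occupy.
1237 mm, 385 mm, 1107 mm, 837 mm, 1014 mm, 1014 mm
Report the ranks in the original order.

Sorted (ascending): 385, 837, 1014, 1014, 1107, 1237
The 2 values of 1014 occupy positions 3–4 → average rank (3+4)/2 = 3.5.

6, 1, 5, 2, 3.5, 3.5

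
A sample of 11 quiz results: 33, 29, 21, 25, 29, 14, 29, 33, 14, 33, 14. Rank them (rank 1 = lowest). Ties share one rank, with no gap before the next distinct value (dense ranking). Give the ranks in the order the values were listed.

Sorted (ascending): 14, 14, 14, 21, 25, 29, 29, 29, 33, 33, 33
The 3 values of 14 share dense rank 1.
The 3 values of 29 share dense rank 4.
The 3 values of 33 share dense rank 5.
Remaining distinct values take the next consecutive integers.

5, 4, 2, 3, 4, 1, 4, 5, 1, 5, 1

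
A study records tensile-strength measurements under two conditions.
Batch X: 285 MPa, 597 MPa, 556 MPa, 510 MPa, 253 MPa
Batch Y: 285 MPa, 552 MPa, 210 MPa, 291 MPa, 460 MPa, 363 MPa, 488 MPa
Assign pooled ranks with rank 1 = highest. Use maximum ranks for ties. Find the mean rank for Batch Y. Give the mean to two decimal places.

7.29

Sorted (descending): 597, 556, 552, 510, 488, 460, 363, 291, 285, 285, 253, 210
The 2 values of 285 occupy positions 9–10 → each gets rank 10.
Batch Y values → pooled ranks: 285→10, 552→3, 210→12, 291→8, 460→6, 363→7, 488→5
Mean rank = (10 + 3 + 12 + 8 + 6 + 7 + 5) / 7 = 7.29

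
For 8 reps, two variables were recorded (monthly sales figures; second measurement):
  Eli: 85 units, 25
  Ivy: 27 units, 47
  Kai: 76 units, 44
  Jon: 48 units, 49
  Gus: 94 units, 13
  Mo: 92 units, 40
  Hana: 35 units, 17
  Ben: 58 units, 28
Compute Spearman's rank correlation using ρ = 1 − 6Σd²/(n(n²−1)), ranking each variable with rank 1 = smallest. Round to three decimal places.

Ranks of variable 1: 6, 1, 5, 3, 8, 7, 2, 4
Ranks of variable 2: 3, 7, 6, 8, 1, 5, 2, 4
d = r₁ − r₂: 3, -6, -1, -5, 7, 2, 0, 0
d²: 9, 36, 1, 25, 49, 4, 0, 0; Σd² = 124
ρ = 1 − 6·124/(8·63) = 1 − 744/504 = -0.476

-0.476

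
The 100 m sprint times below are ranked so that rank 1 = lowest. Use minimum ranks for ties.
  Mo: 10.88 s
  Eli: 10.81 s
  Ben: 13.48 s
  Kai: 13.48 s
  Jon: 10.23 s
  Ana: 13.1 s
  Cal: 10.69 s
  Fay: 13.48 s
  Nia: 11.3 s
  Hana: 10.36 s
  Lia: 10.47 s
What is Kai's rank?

Sorted (ascending): 10.23, 10.36, 10.47, 10.69, 10.81, 10.88, 11.3, 13.1, 13.48, 13.48, 13.48
The 3 values of 13.48 occupy positions 9–11 → each gets rank 9.
Kai has value 13.48 s → rank 9.

9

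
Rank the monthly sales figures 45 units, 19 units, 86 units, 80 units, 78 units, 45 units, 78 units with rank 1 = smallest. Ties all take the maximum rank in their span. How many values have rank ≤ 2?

1

Sorted (ascending): 19, 45, 45, 78, 78, 80, 86
The 2 values of 45 occupy positions 2–3 → each gets rank 3.
The 2 values of 78 occupy positions 4–5 → each gets rank 5.
Ranks ≤ 2: {1} → 1 value.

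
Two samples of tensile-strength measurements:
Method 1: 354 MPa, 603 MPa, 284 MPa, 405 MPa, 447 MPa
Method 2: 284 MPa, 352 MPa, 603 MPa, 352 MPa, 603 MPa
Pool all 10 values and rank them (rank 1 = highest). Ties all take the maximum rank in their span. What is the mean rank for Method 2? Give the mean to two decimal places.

Sorted (descending): 603, 603, 603, 447, 405, 354, 352, 352, 284, 284
The 3 values of 603 occupy positions 1–3 → each gets rank 3.
The 2 values of 352 occupy positions 7–8 → each gets rank 8.
The 2 values of 284 occupy positions 9–10 → each gets rank 10.
Method 2 values → pooled ranks: 284→10, 352→8, 603→3, 352→8, 603→3
Mean rank = (10 + 8 + 3 + 8 + 3) / 5 = 6.40

6.40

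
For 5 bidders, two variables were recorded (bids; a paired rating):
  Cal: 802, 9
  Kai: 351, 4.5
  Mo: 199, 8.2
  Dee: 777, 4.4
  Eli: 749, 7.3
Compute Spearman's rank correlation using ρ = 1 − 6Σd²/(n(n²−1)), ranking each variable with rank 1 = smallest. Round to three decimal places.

0.100

Ranks of variable 1: 5, 2, 1, 4, 3
Ranks of variable 2: 5, 2, 4, 1, 3
d = r₁ − r₂: 0, 0, -3, 3, 0
d²: 0, 0, 9, 9, 0; Σd² = 18
ρ = 1 − 6·18/(5·24) = 1 − 108/120 = 0.100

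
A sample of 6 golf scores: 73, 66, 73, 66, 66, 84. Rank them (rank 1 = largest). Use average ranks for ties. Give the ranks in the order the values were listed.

Sorted (descending): 84, 73, 73, 66, 66, 66
The 2 values of 73 occupy positions 2–3 → average rank (2+3)/2 = 2.5.
The 3 values of 66 occupy positions 4–6 → average rank 5.

2.5, 5, 2.5, 5, 5, 1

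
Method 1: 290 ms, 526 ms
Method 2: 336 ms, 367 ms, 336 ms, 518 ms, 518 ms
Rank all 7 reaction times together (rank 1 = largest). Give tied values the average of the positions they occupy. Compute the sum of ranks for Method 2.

20

Sorted (descending): 526, 518, 518, 367, 336, 336, 290
The 2 values of 518 occupy positions 2–3 → average rank (2+3)/2 = 2.5.
The 2 values of 336 occupy positions 5–6 → average rank (5+6)/2 = 5.5.
Method 2 values → pooled ranks: 336→5.5, 367→4, 336→5.5, 518→2.5, 518→2.5
Rank sum = 5.5 + 4 + 5.5 + 2.5 + 2.5 = 20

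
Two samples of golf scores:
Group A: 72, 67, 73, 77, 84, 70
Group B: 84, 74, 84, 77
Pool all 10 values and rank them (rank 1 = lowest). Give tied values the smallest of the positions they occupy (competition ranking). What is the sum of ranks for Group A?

24

Sorted (ascending): 67, 70, 72, 73, 74, 77, 77, 84, 84, 84
The 2 values of 77 occupy positions 6–7 → each gets rank 6.
The 3 values of 84 occupy positions 8–10 → each gets rank 8.
Group A values → pooled ranks: 72→3, 67→1, 73→4, 77→6, 84→8, 70→2
Rank sum = 3 + 1 + 4 + 6 + 8 + 2 = 24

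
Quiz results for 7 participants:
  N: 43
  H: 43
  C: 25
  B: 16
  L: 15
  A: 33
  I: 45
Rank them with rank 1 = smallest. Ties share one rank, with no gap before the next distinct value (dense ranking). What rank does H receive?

Sorted (ascending): 15, 16, 25, 33, 43, 43, 45
The 2 values of 43 share dense rank 5.
Remaining distinct values take the next consecutive integers.
H has value 43 → rank 5.

5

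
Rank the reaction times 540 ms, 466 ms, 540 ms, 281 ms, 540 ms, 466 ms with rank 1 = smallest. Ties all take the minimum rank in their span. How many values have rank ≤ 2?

Sorted (ascending): 281, 466, 466, 540, 540, 540
The 2 values of 466 occupy positions 2–3 → each gets rank 2.
The 3 values of 540 occupy positions 4–6 → each gets rank 4.
Ranks ≤ 2: {1, 2, 2} → 3 values.

3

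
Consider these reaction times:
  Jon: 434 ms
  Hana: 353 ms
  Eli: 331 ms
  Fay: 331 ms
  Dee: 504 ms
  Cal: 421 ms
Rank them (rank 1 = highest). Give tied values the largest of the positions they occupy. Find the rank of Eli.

6

Sorted (descending): 504, 434, 421, 353, 331, 331
The 2 values of 331 occupy positions 5–6 → each gets rank 6.
Eli has value 331 ms → rank 6.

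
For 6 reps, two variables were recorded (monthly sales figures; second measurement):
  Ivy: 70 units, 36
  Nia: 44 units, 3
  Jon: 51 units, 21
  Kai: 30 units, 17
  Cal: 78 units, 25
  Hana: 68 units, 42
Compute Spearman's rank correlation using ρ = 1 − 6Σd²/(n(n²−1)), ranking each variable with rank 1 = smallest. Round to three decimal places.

Ranks of variable 1: 5, 2, 3, 1, 6, 4
Ranks of variable 2: 5, 1, 3, 2, 4, 6
d = r₁ − r₂: 0, 1, 0, -1, 2, -2
d²: 0, 1, 0, 1, 4, 4; Σd² = 10
ρ = 1 − 6·10/(6·35) = 1 − 60/210 = 0.714

0.714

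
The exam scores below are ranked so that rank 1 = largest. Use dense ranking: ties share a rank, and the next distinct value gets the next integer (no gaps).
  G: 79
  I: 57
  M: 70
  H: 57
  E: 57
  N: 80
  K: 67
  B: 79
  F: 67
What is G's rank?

Sorted (descending): 80, 79, 79, 70, 67, 67, 57, 57, 57
The 2 values of 79 share dense rank 2.
The 2 values of 67 share dense rank 4.
The 3 values of 57 share dense rank 5.
Remaining distinct values take the next consecutive integers.
G has value 79 → rank 2.

2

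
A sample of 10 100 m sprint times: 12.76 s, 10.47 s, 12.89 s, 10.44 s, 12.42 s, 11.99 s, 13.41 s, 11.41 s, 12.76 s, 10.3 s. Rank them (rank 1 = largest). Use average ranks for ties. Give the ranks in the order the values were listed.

Sorted (descending): 13.41, 12.89, 12.76, 12.76, 12.42, 11.99, 11.41, 10.47, 10.44, 10.3
The 2 values of 12.76 occupy positions 3–4 → average rank (3+4)/2 = 3.5.

3.5, 8, 2, 9, 5, 6, 1, 7, 3.5, 10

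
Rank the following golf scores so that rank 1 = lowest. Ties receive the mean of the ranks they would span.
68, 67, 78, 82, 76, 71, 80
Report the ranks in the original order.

Sorted (ascending): 67, 68, 71, 76, 78, 80, 82
No ties — each value takes its position as its rank.

2, 1, 5, 7, 4, 3, 6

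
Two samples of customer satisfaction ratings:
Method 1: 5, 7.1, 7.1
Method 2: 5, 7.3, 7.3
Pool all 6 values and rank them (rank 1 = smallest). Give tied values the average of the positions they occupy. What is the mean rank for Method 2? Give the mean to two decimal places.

Sorted (ascending): 5, 5, 7.1, 7.1, 7.3, 7.3
The 2 values of 5 occupy positions 1–2 → average rank (1+2)/2 = 1.5.
The 2 values of 7.1 occupy positions 3–4 → average rank (3+4)/2 = 3.5.
The 2 values of 7.3 occupy positions 5–6 → average rank (5+6)/2 = 5.5.
Method 2 values → pooled ranks: 5→1.5, 7.3→5.5, 7.3→5.5
Mean rank = (1.5 + 5.5 + 5.5) / 3 = 4.17

4.17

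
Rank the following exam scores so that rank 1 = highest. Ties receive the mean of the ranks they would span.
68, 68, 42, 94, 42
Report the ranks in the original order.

Sorted (descending): 94, 68, 68, 42, 42
The 2 values of 68 occupy positions 2–3 → average rank (2+3)/2 = 2.5.
The 2 values of 42 occupy positions 4–5 → average rank (4+5)/2 = 4.5.

2.5, 2.5, 4.5, 1, 4.5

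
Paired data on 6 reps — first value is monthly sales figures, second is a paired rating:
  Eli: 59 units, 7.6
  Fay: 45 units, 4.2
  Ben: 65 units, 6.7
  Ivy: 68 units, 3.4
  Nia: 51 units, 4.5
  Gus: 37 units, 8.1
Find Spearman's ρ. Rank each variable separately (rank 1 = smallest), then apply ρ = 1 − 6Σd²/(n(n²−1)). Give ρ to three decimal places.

Ranks of variable 1: 4, 2, 5, 6, 3, 1
Ranks of variable 2: 5, 2, 4, 1, 3, 6
d = r₁ − r₂: -1, 0, 1, 5, 0, -5
d²: 1, 0, 1, 25, 0, 25; Σd² = 52
ρ = 1 − 6·52/(6·35) = 1 − 312/210 = -0.486

-0.486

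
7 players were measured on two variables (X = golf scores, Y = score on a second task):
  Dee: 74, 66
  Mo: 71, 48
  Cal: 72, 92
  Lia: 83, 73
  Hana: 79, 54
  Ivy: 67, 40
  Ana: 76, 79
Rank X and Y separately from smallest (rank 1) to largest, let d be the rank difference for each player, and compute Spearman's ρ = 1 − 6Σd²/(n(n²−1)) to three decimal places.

Ranks of variable 1: 4, 2, 3, 7, 6, 1, 5
Ranks of variable 2: 4, 2, 7, 5, 3, 1, 6
d = r₁ − r₂: 0, 0, -4, 2, 3, 0, -1
d²: 0, 0, 16, 4, 9, 0, 1; Σd² = 30
ρ = 1 − 6·30/(7·48) = 1 − 180/336 = 0.464

0.464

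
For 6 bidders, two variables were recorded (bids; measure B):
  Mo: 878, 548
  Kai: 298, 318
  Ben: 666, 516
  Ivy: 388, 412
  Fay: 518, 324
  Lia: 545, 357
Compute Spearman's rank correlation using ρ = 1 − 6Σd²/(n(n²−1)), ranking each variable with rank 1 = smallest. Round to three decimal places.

0.829

Ranks of variable 1: 6, 1, 5, 2, 3, 4
Ranks of variable 2: 6, 1, 5, 4, 2, 3
d = r₁ − r₂: 0, 0, 0, -2, 1, 1
d²: 0, 0, 0, 4, 1, 1; Σd² = 6
ρ = 1 − 6·6/(6·35) = 1 − 36/210 = 0.829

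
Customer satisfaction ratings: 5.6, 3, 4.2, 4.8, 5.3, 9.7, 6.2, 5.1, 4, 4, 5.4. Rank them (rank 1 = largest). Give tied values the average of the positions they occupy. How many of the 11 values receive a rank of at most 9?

Sorted (descending): 9.7, 6.2, 5.6, 5.4, 5.3, 5.1, 4.8, 4.2, 4, 4, 3
The 2 values of 4 occupy positions 9–10 → average rank (9+10)/2 = 9.5.
Ranks ≤ 9: {1, 2, 3, 4, 5, 6, 7, 8} → 8 values.

8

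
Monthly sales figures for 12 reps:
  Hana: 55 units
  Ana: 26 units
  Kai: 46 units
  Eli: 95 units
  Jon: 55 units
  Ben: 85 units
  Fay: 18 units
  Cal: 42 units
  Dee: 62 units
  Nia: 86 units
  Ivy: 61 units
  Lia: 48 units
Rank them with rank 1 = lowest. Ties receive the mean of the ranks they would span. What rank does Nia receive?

Sorted (ascending): 18, 26, 42, 46, 48, 55, 55, 61, 62, 85, 86, 95
The 2 values of 55 occupy positions 6–7 → average rank (6+7)/2 = 6.5.
Nia has value 86 units → rank 11.

11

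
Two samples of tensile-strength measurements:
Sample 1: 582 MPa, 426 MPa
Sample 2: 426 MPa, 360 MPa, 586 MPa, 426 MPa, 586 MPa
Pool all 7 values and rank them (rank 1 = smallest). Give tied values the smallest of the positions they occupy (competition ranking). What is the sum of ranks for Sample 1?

7

Sorted (ascending): 360, 426, 426, 426, 582, 586, 586
The 3 values of 426 occupy positions 2–4 → each gets rank 2.
The 2 values of 586 occupy positions 6–7 → each gets rank 6.
Sample 1 values → pooled ranks: 582→5, 426→2
Rank sum = 5 + 2 = 7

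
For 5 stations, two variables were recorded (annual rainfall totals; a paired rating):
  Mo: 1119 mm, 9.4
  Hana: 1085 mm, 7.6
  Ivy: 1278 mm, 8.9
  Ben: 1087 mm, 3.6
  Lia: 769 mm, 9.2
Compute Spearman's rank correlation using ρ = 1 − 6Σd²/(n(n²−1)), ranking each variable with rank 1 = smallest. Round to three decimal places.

0.100

Ranks of variable 1: 4, 2, 5, 3, 1
Ranks of variable 2: 5, 2, 3, 1, 4
d = r₁ − r₂: -1, 0, 2, 2, -3
d²: 1, 0, 4, 4, 9; Σd² = 18
ρ = 1 − 6·18/(5·24) = 1 − 108/120 = 0.100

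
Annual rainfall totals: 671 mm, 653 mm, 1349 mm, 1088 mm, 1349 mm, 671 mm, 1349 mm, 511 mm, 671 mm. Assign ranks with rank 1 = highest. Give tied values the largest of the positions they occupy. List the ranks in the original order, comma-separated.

7, 8, 3, 4, 3, 7, 3, 9, 7

Sorted (descending): 1349, 1349, 1349, 1088, 671, 671, 671, 653, 511
The 3 values of 1349 occupy positions 1–3 → each gets rank 3.
The 3 values of 671 occupy positions 5–7 → each gets rank 7.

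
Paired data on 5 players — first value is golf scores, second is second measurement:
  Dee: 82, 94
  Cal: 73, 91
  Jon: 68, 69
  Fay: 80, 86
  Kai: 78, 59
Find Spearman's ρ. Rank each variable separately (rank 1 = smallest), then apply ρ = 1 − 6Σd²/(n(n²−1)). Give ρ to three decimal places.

Ranks of variable 1: 5, 2, 1, 4, 3
Ranks of variable 2: 5, 4, 2, 3, 1
d = r₁ − r₂: 0, -2, -1, 1, 2
d²: 0, 4, 1, 1, 4; Σd² = 10
ρ = 1 − 6·10/(5·24) = 1 − 60/120 = 0.500

0.500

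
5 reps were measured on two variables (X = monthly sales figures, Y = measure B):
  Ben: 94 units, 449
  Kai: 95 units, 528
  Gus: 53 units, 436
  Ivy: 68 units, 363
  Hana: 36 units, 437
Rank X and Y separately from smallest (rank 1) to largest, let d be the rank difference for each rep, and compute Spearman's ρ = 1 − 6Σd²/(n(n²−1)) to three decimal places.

Ranks of variable 1: 4, 5, 2, 3, 1
Ranks of variable 2: 4, 5, 2, 1, 3
d = r₁ − r₂: 0, 0, 0, 2, -2
d²: 0, 0, 0, 4, 4; Σd² = 8
ρ = 1 − 6·8/(5·24) = 1 − 48/120 = 0.600

0.600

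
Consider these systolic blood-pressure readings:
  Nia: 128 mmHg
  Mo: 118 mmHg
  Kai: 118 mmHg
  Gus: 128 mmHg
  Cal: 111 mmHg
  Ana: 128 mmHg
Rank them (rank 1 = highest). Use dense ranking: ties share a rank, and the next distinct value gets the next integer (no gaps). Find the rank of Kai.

2

Sorted (descending): 128, 128, 128, 118, 118, 111
The 3 values of 128 share dense rank 1.
The 2 values of 118 share dense rank 2.
Remaining distinct values take the next consecutive integers.
Kai has value 118 mmHg → rank 2.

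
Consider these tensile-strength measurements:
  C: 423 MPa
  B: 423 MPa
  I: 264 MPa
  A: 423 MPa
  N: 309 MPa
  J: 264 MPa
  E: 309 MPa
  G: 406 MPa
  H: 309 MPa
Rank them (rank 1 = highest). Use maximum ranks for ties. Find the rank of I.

Sorted (descending): 423, 423, 423, 406, 309, 309, 309, 264, 264
The 3 values of 423 occupy positions 1–3 → each gets rank 3.
The 3 values of 309 occupy positions 5–7 → each gets rank 7.
The 2 values of 264 occupy positions 8–9 → each gets rank 9.
I has value 264 MPa → rank 9.

9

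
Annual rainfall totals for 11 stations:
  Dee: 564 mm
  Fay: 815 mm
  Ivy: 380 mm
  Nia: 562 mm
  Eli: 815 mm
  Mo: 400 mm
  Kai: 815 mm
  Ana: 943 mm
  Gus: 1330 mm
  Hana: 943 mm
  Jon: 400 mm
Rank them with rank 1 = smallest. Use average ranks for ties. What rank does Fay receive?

7

Sorted (ascending): 380, 400, 400, 562, 564, 815, 815, 815, 943, 943, 1330
The 2 values of 400 occupy positions 2–3 → average rank (2+3)/2 = 2.5.
The 3 values of 815 occupy positions 6–8 → average rank 7.
The 2 values of 943 occupy positions 9–10 → average rank (9+10)/2 = 9.5.
Fay has value 815 mm → rank 7.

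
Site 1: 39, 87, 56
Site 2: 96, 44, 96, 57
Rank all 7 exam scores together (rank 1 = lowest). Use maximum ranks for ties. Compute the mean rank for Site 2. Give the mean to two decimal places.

Sorted (ascending): 39, 44, 56, 57, 87, 96, 96
The 2 values of 96 occupy positions 6–7 → each gets rank 7.
Site 2 values → pooled ranks: 96→7, 44→2, 96→7, 57→4
Mean rank = (7 + 2 + 7 + 4) / 4 = 5.00

5.00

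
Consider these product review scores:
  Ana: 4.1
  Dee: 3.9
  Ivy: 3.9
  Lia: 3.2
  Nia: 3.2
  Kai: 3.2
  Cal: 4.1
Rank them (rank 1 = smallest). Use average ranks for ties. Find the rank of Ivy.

Sorted (ascending): 3.2, 3.2, 3.2, 3.9, 3.9, 4.1, 4.1
The 3 values of 3.2 occupy positions 1–3 → average rank 2.
The 2 values of 3.9 occupy positions 4–5 → average rank (4+5)/2 = 4.5.
The 2 values of 4.1 occupy positions 6–7 → average rank (6+7)/2 = 6.5.
Ivy has value 3.9 → rank 4.5.

4.5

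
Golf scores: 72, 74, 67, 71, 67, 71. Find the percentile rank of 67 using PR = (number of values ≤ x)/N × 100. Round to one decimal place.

33.3

N = 6.
Strictly below 67: 0. Equal to 67: 2.
PR = 2/6 × 100 = 33.3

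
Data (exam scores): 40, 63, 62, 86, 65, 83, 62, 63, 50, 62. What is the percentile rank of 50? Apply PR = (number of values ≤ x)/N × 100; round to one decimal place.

N = 10.
Strictly below 50: 1. Equal to 50: 1.
PR = 2/10 × 100 = 20.0

20.0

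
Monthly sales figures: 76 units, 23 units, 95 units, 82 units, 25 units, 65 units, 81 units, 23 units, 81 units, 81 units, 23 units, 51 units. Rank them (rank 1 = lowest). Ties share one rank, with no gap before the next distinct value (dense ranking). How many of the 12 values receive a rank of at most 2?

Sorted (ascending): 23, 23, 23, 25, 51, 65, 76, 81, 81, 81, 82, 95
The 3 values of 23 share dense rank 1.
The 3 values of 81 share dense rank 6.
Remaining distinct values take the next consecutive integers.
Ranks ≤ 2: {1, 1, 1, 2} → 4 values.

4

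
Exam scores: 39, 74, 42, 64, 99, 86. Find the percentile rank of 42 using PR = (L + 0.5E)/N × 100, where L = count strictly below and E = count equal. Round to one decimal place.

N = 6.
Strictly below 42: 1. Equal to 42: 1.
PR = (1 + 0.5·1)/6 × 100 = 25.0

25.0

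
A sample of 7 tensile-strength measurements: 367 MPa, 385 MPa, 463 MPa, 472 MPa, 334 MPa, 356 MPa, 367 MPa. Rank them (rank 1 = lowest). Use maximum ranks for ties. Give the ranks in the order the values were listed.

4, 5, 6, 7, 1, 2, 4

Sorted (ascending): 334, 356, 367, 367, 385, 463, 472
The 2 values of 367 occupy positions 3–4 → each gets rank 4.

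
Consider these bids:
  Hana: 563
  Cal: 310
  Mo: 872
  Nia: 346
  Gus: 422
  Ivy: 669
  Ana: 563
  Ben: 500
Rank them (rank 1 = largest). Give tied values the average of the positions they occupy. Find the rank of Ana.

3.5

Sorted (descending): 872, 669, 563, 563, 500, 422, 346, 310
The 2 values of 563 occupy positions 3–4 → average rank (3+4)/2 = 3.5.
Ana has value 563 → rank 3.5.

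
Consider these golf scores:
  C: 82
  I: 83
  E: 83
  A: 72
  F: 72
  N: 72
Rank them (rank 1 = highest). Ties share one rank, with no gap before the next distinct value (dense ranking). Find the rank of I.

Sorted (descending): 83, 83, 82, 72, 72, 72
The 2 values of 83 share dense rank 1.
The 3 values of 72 share dense rank 3.
Remaining distinct values take the next consecutive integers.
I has value 83 → rank 1.

1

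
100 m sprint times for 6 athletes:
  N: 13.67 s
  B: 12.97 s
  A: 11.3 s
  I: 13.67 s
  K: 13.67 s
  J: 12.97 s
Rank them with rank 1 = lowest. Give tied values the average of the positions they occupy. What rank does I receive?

Sorted (ascending): 11.3, 12.97, 12.97, 13.67, 13.67, 13.67
The 2 values of 12.97 occupy positions 2–3 → average rank (2+3)/2 = 2.5.
The 3 values of 13.67 occupy positions 4–6 → average rank 5.
I has value 13.67 s → rank 5.

5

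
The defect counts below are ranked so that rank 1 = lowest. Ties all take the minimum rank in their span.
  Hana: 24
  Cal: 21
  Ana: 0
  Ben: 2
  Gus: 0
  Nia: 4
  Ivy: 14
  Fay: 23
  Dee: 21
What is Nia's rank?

Sorted (ascending): 0, 0, 2, 4, 14, 21, 21, 23, 24
The 2 values of 0 occupy positions 1–2 → each gets rank 1.
The 2 values of 21 occupy positions 6–7 → each gets rank 6.
Nia has value 4 → rank 4.

4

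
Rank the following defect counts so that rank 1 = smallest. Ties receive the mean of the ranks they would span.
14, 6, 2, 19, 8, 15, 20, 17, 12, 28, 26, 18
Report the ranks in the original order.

Sorted (ascending): 2, 6, 8, 12, 14, 15, 17, 18, 19, 20, 26, 28
No ties — each value takes its position as its rank.

5, 2, 1, 9, 3, 6, 10, 7, 4, 12, 11, 8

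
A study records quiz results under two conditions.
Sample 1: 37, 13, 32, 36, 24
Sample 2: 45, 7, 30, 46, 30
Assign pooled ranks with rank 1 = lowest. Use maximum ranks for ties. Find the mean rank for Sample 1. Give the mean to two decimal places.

Sorted (ascending): 7, 13, 24, 30, 30, 32, 36, 37, 45, 46
The 2 values of 30 occupy positions 4–5 → each gets rank 5.
Sample 1 values → pooled ranks: 37→8, 13→2, 32→6, 36→7, 24→3
Mean rank = (8 + 2 + 6 + 7 + 3) / 5 = 5.20

5.20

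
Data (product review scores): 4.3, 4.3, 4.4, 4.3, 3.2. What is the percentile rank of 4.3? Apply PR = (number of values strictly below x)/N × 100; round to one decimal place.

N = 5.
Strictly below 4.3: 1. Equal to 4.3: 3.
PR = 1/5 × 100 = 20.0

20.0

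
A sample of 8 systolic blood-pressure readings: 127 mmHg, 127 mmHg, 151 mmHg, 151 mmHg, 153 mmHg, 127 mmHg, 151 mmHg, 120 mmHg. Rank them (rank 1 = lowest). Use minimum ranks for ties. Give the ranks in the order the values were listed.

Sorted (ascending): 120, 127, 127, 127, 151, 151, 151, 153
The 3 values of 127 occupy positions 2–4 → each gets rank 2.
The 3 values of 151 occupy positions 5–7 → each gets rank 5.

2, 2, 5, 5, 8, 2, 5, 1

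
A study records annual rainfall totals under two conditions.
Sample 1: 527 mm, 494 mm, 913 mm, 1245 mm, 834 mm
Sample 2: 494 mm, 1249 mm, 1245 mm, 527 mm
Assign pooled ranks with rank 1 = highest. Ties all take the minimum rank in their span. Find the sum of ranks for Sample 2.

Sorted (descending): 1249, 1245, 1245, 913, 834, 527, 527, 494, 494
The 2 values of 1245 occupy positions 2–3 → each gets rank 2.
The 2 values of 527 occupy positions 6–7 → each gets rank 6.
The 2 values of 494 occupy positions 8–9 → each gets rank 8.
Sample 2 values → pooled ranks: 494→8, 1249→1, 1245→2, 527→6
Rank sum = 8 + 1 + 2 + 6 = 17

17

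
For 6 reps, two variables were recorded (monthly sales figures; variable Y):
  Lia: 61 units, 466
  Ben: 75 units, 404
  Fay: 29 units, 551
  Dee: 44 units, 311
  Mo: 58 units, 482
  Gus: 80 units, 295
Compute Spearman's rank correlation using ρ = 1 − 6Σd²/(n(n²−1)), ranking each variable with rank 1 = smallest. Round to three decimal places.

Ranks of variable 1: 4, 5, 1, 2, 3, 6
Ranks of variable 2: 4, 3, 6, 2, 5, 1
d = r₁ − r₂: 0, 2, -5, 0, -2, 5
d²: 0, 4, 25, 0, 4, 25; Σd² = 58
ρ = 1 − 6·58/(6·35) = 1 − 348/210 = -0.657

-0.657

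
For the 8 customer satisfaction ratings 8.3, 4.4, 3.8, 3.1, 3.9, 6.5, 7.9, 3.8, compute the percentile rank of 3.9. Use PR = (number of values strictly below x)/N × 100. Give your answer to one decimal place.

N = 8.
Strictly below 3.9: 3. Equal to 3.9: 1.
PR = 3/8 × 100 = 37.5

37.5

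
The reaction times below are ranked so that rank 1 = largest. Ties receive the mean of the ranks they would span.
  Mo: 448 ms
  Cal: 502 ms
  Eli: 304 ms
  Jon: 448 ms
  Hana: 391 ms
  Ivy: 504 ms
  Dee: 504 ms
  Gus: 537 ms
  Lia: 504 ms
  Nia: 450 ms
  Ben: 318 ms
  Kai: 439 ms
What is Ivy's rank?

3

Sorted (descending): 537, 504, 504, 504, 502, 450, 448, 448, 439, 391, 318, 304
The 3 values of 504 occupy positions 2–4 → average rank 3.
The 2 values of 448 occupy positions 7–8 → average rank (7+8)/2 = 7.5.
Ivy has value 504 ms → rank 3.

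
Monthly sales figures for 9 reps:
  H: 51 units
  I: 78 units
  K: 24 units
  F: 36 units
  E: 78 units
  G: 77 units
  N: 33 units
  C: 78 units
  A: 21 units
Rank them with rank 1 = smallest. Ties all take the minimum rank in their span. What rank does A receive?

1

Sorted (ascending): 21, 24, 33, 36, 51, 77, 78, 78, 78
The 3 values of 78 occupy positions 7–9 → each gets rank 7.
A has value 21 units → rank 1.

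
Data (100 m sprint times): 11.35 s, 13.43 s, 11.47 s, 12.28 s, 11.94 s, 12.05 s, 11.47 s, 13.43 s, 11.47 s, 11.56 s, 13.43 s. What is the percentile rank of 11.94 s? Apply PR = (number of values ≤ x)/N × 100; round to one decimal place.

54.5

N = 11.
Strictly below 11.94: 5. Equal to 11.94: 1.
PR = 6/11 × 100 = 54.5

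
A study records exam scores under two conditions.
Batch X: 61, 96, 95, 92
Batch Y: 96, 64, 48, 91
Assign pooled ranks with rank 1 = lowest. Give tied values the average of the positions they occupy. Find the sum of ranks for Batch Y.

15.5

Sorted (ascending): 48, 61, 64, 91, 92, 95, 96, 96
The 2 values of 96 occupy positions 7–8 → average rank (7+8)/2 = 7.5.
Batch Y values → pooled ranks: 96→7.5, 64→3, 48→1, 91→4
Rank sum = 7.5 + 3 + 1 + 4 = 15.5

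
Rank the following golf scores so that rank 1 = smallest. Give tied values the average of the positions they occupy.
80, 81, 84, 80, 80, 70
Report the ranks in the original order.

Sorted (ascending): 70, 80, 80, 80, 81, 84
The 3 values of 80 occupy positions 2–4 → average rank 3.

3, 5, 6, 3, 3, 1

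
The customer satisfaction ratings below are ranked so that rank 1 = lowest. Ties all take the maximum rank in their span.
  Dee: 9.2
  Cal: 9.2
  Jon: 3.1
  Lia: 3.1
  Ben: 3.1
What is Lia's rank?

3

Sorted (ascending): 3.1, 3.1, 3.1, 9.2, 9.2
The 3 values of 3.1 occupy positions 1–3 → each gets rank 3.
The 2 values of 9.2 occupy positions 4–5 → each gets rank 5.
Lia has value 3.1 → rank 3.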